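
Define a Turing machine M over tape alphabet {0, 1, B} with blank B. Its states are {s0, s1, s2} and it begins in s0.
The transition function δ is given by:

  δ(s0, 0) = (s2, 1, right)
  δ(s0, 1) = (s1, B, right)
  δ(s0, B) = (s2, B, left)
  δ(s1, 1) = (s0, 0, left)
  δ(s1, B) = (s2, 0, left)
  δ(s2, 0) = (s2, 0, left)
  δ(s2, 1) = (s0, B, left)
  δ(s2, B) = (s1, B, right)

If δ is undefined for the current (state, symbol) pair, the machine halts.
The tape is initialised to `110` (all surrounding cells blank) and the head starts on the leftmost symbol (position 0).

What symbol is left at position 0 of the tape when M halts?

0

s0 | B[1]10   read 1 → write B, move right, go to s1
s1 | BB[1]0   read 1 → write 0, move left, go to s0
s0 | B[B]00   read B → write B, move left, go to s2
s2 | [B]B00   read B → write B, move right, go to s1
s1 | B[B]00   read B → write 0, move left, go to s2
s2 | [B]000   read B → write B, move right, go to s1
s1 | B[0]00
Cell 0 holds 0 when M halts.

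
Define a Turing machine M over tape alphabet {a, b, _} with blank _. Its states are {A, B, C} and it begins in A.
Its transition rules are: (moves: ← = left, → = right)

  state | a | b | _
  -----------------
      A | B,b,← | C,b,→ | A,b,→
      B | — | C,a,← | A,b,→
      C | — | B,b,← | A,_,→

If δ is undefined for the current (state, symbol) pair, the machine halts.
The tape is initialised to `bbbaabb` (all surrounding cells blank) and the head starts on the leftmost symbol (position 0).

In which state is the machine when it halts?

A | __[b]bbaabb   read b → write b, move →, go to C
C | __b[b]baabb   read b → write b, move ←, go to B
B | __[b]bbaabb   read b → write a, move ←, go to C
C | _[_]abbaabb   read _ → write _, move →, go to A
A | __[a]bbaabb   read a → write b, move ←, go to B
B | _[_]bbbaabb   read _ → write b, move →, go to A
A | _b[b]bbaabb   read b → write b, move →, go to C
C | _bb[b]baabb   read b → write b, move ←, go to B
B | _b[b]bbaabb   read b → write a, move ←, go to C
C | _[b]abbaabb   read b → write b, move ←, go to B
B | [_]babbaabb   read _ → write b, move →, go to A
A | b[b]abbaabb   read b → write b, move →, go to C
C | bb[a]bbaabb
No transition is defined for (C, a); M halts in state C.

C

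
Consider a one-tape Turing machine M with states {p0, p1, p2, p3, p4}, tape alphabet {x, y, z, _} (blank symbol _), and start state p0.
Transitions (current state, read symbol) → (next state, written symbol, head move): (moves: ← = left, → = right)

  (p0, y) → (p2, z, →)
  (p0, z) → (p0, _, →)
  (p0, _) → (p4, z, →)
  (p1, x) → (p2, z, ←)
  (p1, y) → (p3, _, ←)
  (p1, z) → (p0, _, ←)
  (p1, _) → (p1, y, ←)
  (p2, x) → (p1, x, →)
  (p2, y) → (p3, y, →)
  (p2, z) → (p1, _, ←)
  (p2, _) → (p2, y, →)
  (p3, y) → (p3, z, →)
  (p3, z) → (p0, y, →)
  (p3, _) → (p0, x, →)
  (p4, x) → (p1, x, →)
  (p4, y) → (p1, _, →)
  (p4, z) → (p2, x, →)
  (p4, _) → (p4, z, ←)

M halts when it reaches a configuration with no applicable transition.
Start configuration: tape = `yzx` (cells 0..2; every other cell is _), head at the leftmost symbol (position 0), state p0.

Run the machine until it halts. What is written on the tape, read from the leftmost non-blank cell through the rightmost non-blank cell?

p0 | ___[y]zx   read y → write z, move →, go to p2
p2 | ___z[z]x   read z → write _, move ←, go to p1
p1 | ___[z]_x   read z → write _, move ←, go to p0
p0 | __[_]__x   read _ → write z, move →, go to p4
p4 | __z[_]_x   read _ → write z, move ←, go to p4
p4 | __[z]z_x   read z → write x, move →, go to p2
p2 | __x[z]_x   read z → write _, move ←, go to p1
p1 | __[x]__x   read x → write z, move ←, go to p2
p2 | _[_]z__x   read _ → write y, move →, go to p2
p2 | _y[z]__x   read z → write _, move ←, go to p1
p1 | _[y]___x   read y → write _, move ←, go to p3
p3 | [_]____x   read _ → write x, move →, go to p0
p0 | x[_]___x   read _ → write z, move →, go to p4
p4 | xz[_]__x   read _ → write z, move ←, go to p4
p4 | x[z]z__x   read z → write x, move →, go to p2
p2 | xx[z]__x   read z → write _, move ←, go to p1
p1 | x[x]___x   read x → write z, move ←, go to p2
p2 | [x]z___x   read x → write x, move →, go to p1
p1 | x[z]___x   read z → write _, move ←, go to p0
p0 | [x]____x
The non-blank tape span at halt is x____x.

x____x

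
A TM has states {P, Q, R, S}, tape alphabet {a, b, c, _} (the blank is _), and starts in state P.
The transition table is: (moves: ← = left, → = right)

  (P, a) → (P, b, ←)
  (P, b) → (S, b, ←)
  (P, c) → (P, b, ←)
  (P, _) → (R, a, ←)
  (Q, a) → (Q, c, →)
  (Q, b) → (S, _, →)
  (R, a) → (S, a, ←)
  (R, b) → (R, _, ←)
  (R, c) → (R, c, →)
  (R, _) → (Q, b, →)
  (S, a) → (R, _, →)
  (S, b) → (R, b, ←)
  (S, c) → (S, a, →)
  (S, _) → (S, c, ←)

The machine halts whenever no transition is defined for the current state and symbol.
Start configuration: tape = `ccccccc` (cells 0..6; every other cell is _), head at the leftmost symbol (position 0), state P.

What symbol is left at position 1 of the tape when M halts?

a

state=P head=0 tape=__[c]cccccc___   (P,c)→(P,b,←)
state=P head=-1 tape=_[_]bcccccc___   (P,_)→(R,a,←)
state=R head=-2 tape=[_]abcccccc___   (R,_)→(Q,b,→)
state=Q head=-1 tape=b[a]bcccccc___   (Q,a)→(Q,c,→)
state=Q head=0 tape=bc[b]cccccc___   (Q,b)→(S,_,→)
state=S head=1 tape=bc_[c]ccccc___   (S,c)→(S,a,→)
state=S head=2 tape=bc_a[c]cccc___   (S,c)→(S,a,→)
state=S head=3 tape=bc_aa[c]ccc___   (S,c)→(S,a,→)
state=S head=4 tape=bc_aaa[c]cc___   (S,c)→(S,a,→)
state=S head=5 tape=bc_aaaa[c]c___   (S,c)→(S,a,→)
state=S head=6 tape=bc_aaaaa[c]___   (S,c)→(S,a,→)
state=S head=7 tape=bc_aaaaaa[_]__   (S,_)→(S,c,←)
state=S head=6 tape=bc_aaaaa[a]c__   (S,a)→(R,_,→)
state=R head=7 tape=bc_aaaaa_[c]__   (R,c)→(R,c,→)
state=R head=8 tape=bc_aaaaa_c[_]_   (R,_)→(Q,b,→)
state=Q head=9 tape=bc_aaaaa_cb[_]
Cell 1 holds a when M halts.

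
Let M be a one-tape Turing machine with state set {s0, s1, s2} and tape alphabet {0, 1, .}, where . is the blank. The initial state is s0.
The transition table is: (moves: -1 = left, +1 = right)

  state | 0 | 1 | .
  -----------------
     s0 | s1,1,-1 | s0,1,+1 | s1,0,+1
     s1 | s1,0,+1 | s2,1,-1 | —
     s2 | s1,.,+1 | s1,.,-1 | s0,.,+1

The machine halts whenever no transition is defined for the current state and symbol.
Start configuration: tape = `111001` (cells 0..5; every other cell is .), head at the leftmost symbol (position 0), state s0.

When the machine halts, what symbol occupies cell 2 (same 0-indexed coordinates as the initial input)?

s0 | .[1]11001   read 1 → write 1, move +1, go to s0
s0 | .1[1]1001   read 1 → write 1, move +1, go to s0
s0 | .11[1]001   read 1 → write 1, move +1, go to s0
s0 | .111[0]01   read 0 → write 1, move -1, go to s1
s1 | .11[1]101   read 1 → write 1, move -1, go to s2
s2 | .1[1]1101   read 1 → write ., move -1, go to s1
s1 | .[1].1101   read 1 → write 1, move -1, go to s2
s2 | [.]1.1101   read . → write ., move +1, go to s0
s0 | .[1].1101   read 1 → write 1, move +1, go to s0
s0 | .1[.]1101   read . → write 0, move +1, go to s1
s1 | .10[1]101   read 1 → write 1, move -1, go to s2
s2 | .1[0]1101   read 0 → write ., move +1, go to s1
s1 | .1.[1]101   read 1 → write 1, move -1, go to s2
s2 | .1[.]1101   read . → write ., move +1, go to s0
s0 | .1.[1]101   read 1 → write 1, move +1, go to s0
s0 | .1.1[1]01   read 1 → write 1, move +1, go to s0
s0 | .1.11[0]1   read 0 → write 1, move -1, go to s1
s1 | .1.1[1]11   read 1 → write 1, move -1, go to s2
s2 | .1.[1]111   read 1 → write ., move -1, go to s1
s1 | .1[.].111
Cell 2 holds . when M halts.

.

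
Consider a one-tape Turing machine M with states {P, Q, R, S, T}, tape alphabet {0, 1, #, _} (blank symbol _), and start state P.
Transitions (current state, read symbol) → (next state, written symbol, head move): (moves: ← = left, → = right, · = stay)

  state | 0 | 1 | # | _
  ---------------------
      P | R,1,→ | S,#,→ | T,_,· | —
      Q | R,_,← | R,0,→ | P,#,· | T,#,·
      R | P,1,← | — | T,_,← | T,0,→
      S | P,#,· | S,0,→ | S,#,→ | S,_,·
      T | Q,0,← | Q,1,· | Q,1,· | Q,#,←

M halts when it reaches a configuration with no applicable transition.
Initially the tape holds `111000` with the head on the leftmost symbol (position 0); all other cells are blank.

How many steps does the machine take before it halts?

20

state=P head=0 tape=__[1]11000   (P,1)→(S,#,→)
state=S head=1 tape=__#[1]1000   (S,1)→(S,0,→)
state=S head=2 tape=__#0[1]000   (S,1)→(S,0,→)
state=S head=3 tape=__#00[0]00   (S,0)→(P,#,·)
state=P head=3 tape=__#00[#]00   (P,#)→(T,_,·)
state=T head=3 tape=__#00[_]00   (T,_)→(Q,#,←)
state=Q head=2 tape=__#0[0]#00   (Q,0)→(R,_,←)
state=R head=1 tape=__#[0]_#00   (R,0)→(P,1,←)
state=P head=0 tape=__[#]1_#00   (P,#)→(T,_,·)
state=T head=0 tape=__[_]1_#00   (T,_)→(Q,#,←)
state=Q head=-1 tape=_[_]#1_#00   (Q,_)→(T,#,·)
state=T head=-1 tape=_[#]#1_#00   (T,#)→(Q,1,·)
state=Q head=-1 tape=_[1]#1_#00   (Q,1)→(R,0,→)
state=R head=0 tape=_0[#]1_#00   (R,#)→(T,_,←)
state=T head=-1 tape=_[0]_1_#00   (T,0)→(Q,0,←)
state=Q head=-2 tape=[_]0_1_#00   (Q,_)→(T,#,·)
state=T head=-2 tape=[#]0_1_#00   (T,#)→(Q,1,·)
state=Q head=-2 tape=[1]0_1_#00   (Q,1)→(R,0,→)
state=R head=-1 tape=0[0]_1_#00   (R,0)→(P,1,←)
state=P head=-2 tape=[0]1_1_#00   (P,0)→(R,1,→)
state=R head=-1 tape=1[1]_1_#00
M halts after 20 transitions.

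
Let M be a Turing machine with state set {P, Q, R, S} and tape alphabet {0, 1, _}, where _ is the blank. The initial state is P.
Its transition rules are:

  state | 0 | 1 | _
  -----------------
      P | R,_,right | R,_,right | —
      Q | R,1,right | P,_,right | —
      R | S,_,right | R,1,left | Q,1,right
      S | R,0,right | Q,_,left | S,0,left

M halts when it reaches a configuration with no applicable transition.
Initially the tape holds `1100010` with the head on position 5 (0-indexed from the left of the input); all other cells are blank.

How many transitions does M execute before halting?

15

state=P head=5 tape=11000[1]0____   (P,1)→(R,_,right)
state=R head=6 tape=11000_[0]____   (R,0)→(S,_,right)
state=S head=7 tape=11000__[_]___   (S,_)→(S,0,left)
state=S head=6 tape=11000_[_]0___   (S,_)→(S,0,left)
state=S head=5 tape=11000[_]00___   (S,_)→(S,0,left)
state=S head=4 tape=1100[0]000___   (S,0)→(R,0,right)
state=R head=5 tape=11000[0]00___   (R,0)→(S,_,right)
state=S head=6 tape=11000_[0]0___   (S,0)→(R,0,right)
state=R head=7 tape=11000_0[0]___   (R,0)→(S,_,right)
state=S head=8 tape=11000_0_[_]__   (S,_)→(S,0,left)
state=S head=7 tape=11000_0[_]0__   (S,_)→(S,0,left)
state=S head=6 tape=11000_[0]00__   (S,0)→(R,0,right)
state=R head=7 tape=11000_0[0]0__   (R,0)→(S,_,right)
state=S head=8 tape=11000_0_[0]__   (S,0)→(R,0,right)
state=R head=9 tape=11000_0_0[_]_   (R,_)→(Q,1,right)
state=Q head=10 tape=11000_0_01[_]
M halts after 15 transitions.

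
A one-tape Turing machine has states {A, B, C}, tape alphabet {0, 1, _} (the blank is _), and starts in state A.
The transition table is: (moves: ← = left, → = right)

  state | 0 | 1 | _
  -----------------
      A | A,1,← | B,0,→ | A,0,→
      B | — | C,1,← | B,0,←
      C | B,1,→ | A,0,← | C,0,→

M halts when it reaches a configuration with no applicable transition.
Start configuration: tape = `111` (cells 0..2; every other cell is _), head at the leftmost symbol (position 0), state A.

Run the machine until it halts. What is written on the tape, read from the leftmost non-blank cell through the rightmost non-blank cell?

000111

A | ___[1]11   read 1 → write 0, move →, go to B
B | ___0[1]1   read 1 → write 1, move ←, go to C
C | ___[0]11   read 0 → write 1, move →, go to B
B | ___1[1]1   read 1 → write 1, move ←, go to C
C | ___[1]11   read 1 → write 0, move ←, go to A
A | __[_]011   read _ → write 0, move →, go to A
A | __0[0]11   read 0 → write 1, move ←, go to A
A | __[0]111   read 0 → write 1, move ←, go to A
A | _[_]1111   read _ → write 0, move →, go to A
A | _0[1]111   read 1 → write 0, move →, go to B
B | _00[1]11   read 1 → write 1, move ←, go to C
C | _0[0]111   read 0 → write 1, move →, go to B
B | _01[1]11   read 1 → write 1, move ←, go to C
C | _0[1]111   read 1 → write 0, move ←, go to A
A | _[0]0111   read 0 → write 1, move ←, go to A
A | [_]10111   read _ → write 0, move →, go to A
A | 0[1]0111   read 1 → write 0, move →, go to B
B | 00[0]111
The non-blank tape span at halt is 000111.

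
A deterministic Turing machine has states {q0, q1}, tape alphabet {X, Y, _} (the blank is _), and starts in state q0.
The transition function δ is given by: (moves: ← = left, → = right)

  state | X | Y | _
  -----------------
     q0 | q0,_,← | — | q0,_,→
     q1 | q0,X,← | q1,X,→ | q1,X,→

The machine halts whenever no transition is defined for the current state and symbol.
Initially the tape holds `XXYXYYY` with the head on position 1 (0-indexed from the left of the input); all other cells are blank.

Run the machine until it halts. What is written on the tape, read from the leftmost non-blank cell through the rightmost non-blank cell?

q0 | _X[X]YXYYY   read X → write _, move ←, go to q0
q0 | _[X]_YXYYY   read X → write _, move ←, go to q0
q0 | [_]__YXYYY   read _ → write _, move →, go to q0
q0 | _[_]_YXYYY   read _ → write _, move →, go to q0
q0 | __[_]YXYYY   read _ → write _, move →, go to q0
q0 | ___[Y]XYYY
The non-blank tape span at halt is YXYYY.

YXYYY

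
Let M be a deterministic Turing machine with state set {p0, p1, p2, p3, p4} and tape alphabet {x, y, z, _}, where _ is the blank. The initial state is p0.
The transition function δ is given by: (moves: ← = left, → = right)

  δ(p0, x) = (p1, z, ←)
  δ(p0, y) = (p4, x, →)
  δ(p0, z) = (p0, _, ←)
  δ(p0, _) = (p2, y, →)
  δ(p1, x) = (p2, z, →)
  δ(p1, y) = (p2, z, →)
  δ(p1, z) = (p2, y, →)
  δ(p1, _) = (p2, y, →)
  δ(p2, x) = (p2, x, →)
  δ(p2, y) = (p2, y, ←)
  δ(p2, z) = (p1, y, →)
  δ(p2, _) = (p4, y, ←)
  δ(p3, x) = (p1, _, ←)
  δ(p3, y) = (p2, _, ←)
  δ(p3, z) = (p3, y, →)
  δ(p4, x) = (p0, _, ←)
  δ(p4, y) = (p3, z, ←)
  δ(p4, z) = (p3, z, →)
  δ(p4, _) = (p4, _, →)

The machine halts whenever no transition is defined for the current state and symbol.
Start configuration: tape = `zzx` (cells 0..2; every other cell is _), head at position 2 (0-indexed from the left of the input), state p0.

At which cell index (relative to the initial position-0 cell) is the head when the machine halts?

-2

state=p0 head=2 tape=__zz[x]____   (p0,x)→(p1,z,←)
state=p1 head=1 tape=__z[z]z____   (p1,z)→(p2,y,→)
state=p2 head=2 tape=__zy[z]____   (p2,z)→(p1,y,→)
state=p1 head=3 tape=__zyy[_]___   (p1,_)→(p2,y,→)
state=p2 head=4 tape=__zyyy[_]__   (p2,_)→(p4,y,←)
state=p4 head=3 tape=__zyy[y]y__   (p4,y)→(p3,z,←)
state=p3 head=2 tape=__zy[y]zy__   (p3,y)→(p2,_,←)
state=p2 head=1 tape=__z[y]_zy__   (p2,y)→(p2,y,←)
state=p2 head=0 tape=__[z]y_zy__   (p2,z)→(p1,y,→)
state=p1 head=1 tape=__y[y]_zy__   (p1,y)→(p2,z,→)
state=p2 head=2 tape=__yz[_]zy__   (p2,_)→(p4,y,←)
state=p4 head=1 tape=__y[z]yzy__   (p4,z)→(p3,z,→)
state=p3 head=2 tape=__yz[y]zy__   (p3,y)→(p2,_,←)
state=p2 head=1 tape=__y[z]_zy__   (p2,z)→(p1,y,→)
state=p1 head=2 tape=__yy[_]zy__   (p1,_)→(p2,y,→)
state=p2 head=3 tape=__yyy[z]y__   (p2,z)→(p1,y,→)
state=p1 head=4 tape=__yyyy[y]__   (p1,y)→(p2,z,→)
state=p2 head=5 tape=__yyyyz[_]_   (p2,_)→(p4,y,←)
state=p4 head=4 tape=__yyyy[z]y_   (p4,z)→(p3,z,→)
state=p3 head=5 tape=__yyyyz[y]_   (p3,y)→(p2,_,←)
state=p2 head=4 tape=__yyyy[z]__   (p2,z)→(p1,y,→)
state=p1 head=5 tape=__yyyyy[_]_   (p1,_)→(p2,y,→)
state=p2 head=6 tape=__yyyyyy[_]   (p2,_)→(p4,y,←)
state=p4 head=5 tape=__yyyyy[y]y   (p4,y)→(p3,z,←)
state=p3 head=4 tape=__yyyy[y]zy   (p3,y)→(p2,_,←)
state=p2 head=3 tape=__yyy[y]_zy   (p2,y)→(p2,y,←)
state=p2 head=2 tape=__yy[y]y_zy   (p2,y)→(p2,y,←)
state=p2 head=1 tape=__y[y]yy_zy   (p2,y)→(p2,y,←)
state=p2 head=0 tape=__[y]yyy_zy   (p2,y)→(p2,y,←)
state=p2 head=-1 tape=_[_]yyyy_zy   (p2,_)→(p4,y,←)
state=p4 head=-2 tape=[_]yyyyy_zy   (p4,_)→(p4,_,→)
state=p4 head=-1 tape=_[y]yyyy_zy   (p4,y)→(p3,z,←)
state=p3 head=-2 tape=[_]zyyyy_zy
At halt the head is at cell -2.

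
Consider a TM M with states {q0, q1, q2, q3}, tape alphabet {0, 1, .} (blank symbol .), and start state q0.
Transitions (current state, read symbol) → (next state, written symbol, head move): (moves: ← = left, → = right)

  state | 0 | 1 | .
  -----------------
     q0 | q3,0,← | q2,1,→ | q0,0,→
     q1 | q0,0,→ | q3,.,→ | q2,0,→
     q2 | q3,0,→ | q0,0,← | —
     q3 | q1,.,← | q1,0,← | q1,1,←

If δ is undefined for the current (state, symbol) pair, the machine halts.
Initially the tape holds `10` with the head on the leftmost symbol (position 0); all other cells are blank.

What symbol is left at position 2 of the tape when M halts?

1

state=q0 head=0 tape=[1]0..   (q0,1)→(q2,1,→)
state=q2 head=1 tape=1[0]..   (q2,0)→(q3,0,→)
state=q3 head=2 tape=10[.].   (q3,.)→(q1,1,←)
state=q1 head=1 tape=1[0]1.   (q1,0)→(q0,0,→)
state=q0 head=2 tape=10[1].   (q0,1)→(q2,1,→)
state=q2 head=3 tape=101[.]
Cell 2 holds 1 when M halts.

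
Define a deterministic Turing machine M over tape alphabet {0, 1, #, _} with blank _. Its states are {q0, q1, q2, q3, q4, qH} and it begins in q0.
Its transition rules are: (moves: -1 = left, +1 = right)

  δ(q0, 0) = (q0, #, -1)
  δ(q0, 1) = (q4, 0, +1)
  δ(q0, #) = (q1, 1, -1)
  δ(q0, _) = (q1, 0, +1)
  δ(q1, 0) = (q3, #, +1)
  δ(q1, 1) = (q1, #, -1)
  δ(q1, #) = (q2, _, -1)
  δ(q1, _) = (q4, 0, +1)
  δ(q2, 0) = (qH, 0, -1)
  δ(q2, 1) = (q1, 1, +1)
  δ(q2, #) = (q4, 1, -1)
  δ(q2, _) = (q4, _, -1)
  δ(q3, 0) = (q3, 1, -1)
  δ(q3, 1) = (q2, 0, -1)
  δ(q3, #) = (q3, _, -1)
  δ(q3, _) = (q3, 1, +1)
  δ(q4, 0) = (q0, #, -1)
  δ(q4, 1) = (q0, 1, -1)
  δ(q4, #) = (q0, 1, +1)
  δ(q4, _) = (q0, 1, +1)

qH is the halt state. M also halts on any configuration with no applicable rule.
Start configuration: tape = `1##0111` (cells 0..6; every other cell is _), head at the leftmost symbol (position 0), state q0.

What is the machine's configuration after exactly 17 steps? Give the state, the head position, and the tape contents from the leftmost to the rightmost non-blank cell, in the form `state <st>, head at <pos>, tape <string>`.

state=q0 head=0 tape=_[1]##0111   (q0,1)→(q4,0,+1)
state=q4 head=1 tape=_0[#]#0111   (q4,#)→(q0,1,+1)
state=q0 head=2 tape=_01[#]0111   (q0,#)→(q1,1,-1)
state=q1 head=1 tape=_0[1]10111   (q1,1)→(q1,#,-1)
state=q1 head=0 tape=_[0]#10111   (q1,0)→(q3,#,+1)
state=q3 head=1 tape=_#[#]10111   (q3,#)→(q3,_,-1)
state=q3 head=0 tape=_[#]_10111   (q3,#)→(q3,_,-1)
state=q3 head=-1 tape=[_]__10111   (q3,_)→(q3,1,+1)
state=q3 head=0 tape=1[_]_10111   (q3,_)→(q3,1,+1)
state=q3 head=1 tape=11[_]10111   (q3,_)→(q3,1,+1)
state=q3 head=2 tape=111[1]0111   (q3,1)→(q2,0,-1)
state=q2 head=1 tape=11[1]00111   (q2,1)→(q1,1,+1)
state=q1 head=2 tape=111[0]0111   (q1,0)→(q3,#,+1)
state=q3 head=3 tape=111#[0]111   (q3,0)→(q3,1,-1)
state=q3 head=2 tape=111[#]1111   (q3,#)→(q3,_,-1)
state=q3 head=1 tape=11[1]_1111   (q3,1)→(q2,0,-1)
state=q2 head=0 tape=1[1]0_1111   (q2,1)→(q1,1,+1)
state=q1 head=1 tape=11[0]_1111
After 17 steps: state q1, head at 1, tape 110_1111.

state q1, head at 1, tape 110_1111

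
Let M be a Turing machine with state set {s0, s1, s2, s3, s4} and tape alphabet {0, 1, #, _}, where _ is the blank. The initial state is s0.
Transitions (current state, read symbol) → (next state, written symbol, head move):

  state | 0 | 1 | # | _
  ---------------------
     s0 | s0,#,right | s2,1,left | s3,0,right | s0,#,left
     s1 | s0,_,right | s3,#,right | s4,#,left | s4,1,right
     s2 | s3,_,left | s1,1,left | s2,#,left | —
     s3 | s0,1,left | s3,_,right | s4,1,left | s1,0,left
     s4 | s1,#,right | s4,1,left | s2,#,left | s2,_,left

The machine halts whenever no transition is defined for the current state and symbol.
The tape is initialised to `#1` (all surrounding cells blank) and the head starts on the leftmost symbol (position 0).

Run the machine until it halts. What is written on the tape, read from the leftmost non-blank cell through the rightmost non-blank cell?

state=s0 head=0 tape=_[#]1___   (s0,#)→(s3,0,right)
state=s3 head=1 tape=_0[1]___   (s3,1)→(s3,_,right)
state=s3 head=2 tape=_0_[_]__   (s3,_)→(s1,0,left)
state=s1 head=1 tape=_0[_]0__   (s1,_)→(s4,1,right)
state=s4 head=2 tape=_01[0]__   (s4,0)→(s1,#,right)
state=s1 head=3 tape=_01#[_]_   (s1,_)→(s4,1,right)
state=s4 head=4 tape=_01#1[_]   (s4,_)→(s2,_,left)
state=s2 head=3 tape=_01#[1]_   (s2,1)→(s1,1,left)
state=s1 head=2 tape=_01[#]1_   (s1,#)→(s4,#,left)
state=s4 head=1 tape=_0[1]#1_   (s4,1)→(s4,1,left)
state=s4 head=0 tape=_[0]1#1_   (s4,0)→(s1,#,right)
state=s1 head=1 tape=_#[1]#1_   (s1,1)→(s3,#,right)
state=s3 head=2 tape=_##[#]1_   (s3,#)→(s4,1,left)
state=s4 head=1 tape=_#[#]11_   (s4,#)→(s2,#,left)
state=s2 head=0 tape=_[#]#11_   (s2,#)→(s2,#,left)
state=s2 head=-1 tape=[_]##11_
The non-blank tape span at halt is ##11.

##11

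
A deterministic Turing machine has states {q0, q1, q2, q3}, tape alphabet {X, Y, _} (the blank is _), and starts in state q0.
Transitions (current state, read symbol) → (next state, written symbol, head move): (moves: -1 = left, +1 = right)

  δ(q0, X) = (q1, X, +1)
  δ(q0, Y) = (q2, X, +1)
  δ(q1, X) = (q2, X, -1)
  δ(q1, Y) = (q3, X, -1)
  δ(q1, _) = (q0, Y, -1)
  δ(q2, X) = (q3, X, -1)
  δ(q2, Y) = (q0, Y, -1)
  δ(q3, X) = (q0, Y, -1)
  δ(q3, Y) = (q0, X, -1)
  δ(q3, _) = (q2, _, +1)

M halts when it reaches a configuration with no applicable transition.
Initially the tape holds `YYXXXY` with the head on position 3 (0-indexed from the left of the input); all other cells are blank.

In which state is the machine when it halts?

state=q0 head=3 tape=_YYX[X]XY   (q0,X)→(q1,X,+1)
state=q1 head=4 tape=_YYXX[X]Y   (q1,X)→(q2,X,-1)
state=q2 head=3 tape=_YYX[X]XY   (q2,X)→(q3,X,-1)
state=q3 head=2 tape=_YY[X]XXY   (q3,X)→(q0,Y,-1)
state=q0 head=1 tape=_Y[Y]YXXY   (q0,Y)→(q2,X,+1)
state=q2 head=2 tape=_YX[Y]XXY   (q2,Y)→(q0,Y,-1)
state=q0 head=1 tape=_Y[X]YXXY   (q0,X)→(q1,X,+1)
state=q1 head=2 tape=_YX[Y]XXY   (q1,Y)→(q3,X,-1)
state=q3 head=1 tape=_Y[X]XXXY   (q3,X)→(q0,Y,-1)
state=q0 head=0 tape=_[Y]YXXXY   (q0,Y)→(q2,X,+1)
state=q2 head=1 tape=_X[Y]XXXY   (q2,Y)→(q0,Y,-1)
state=q0 head=0 tape=_[X]YXXXY   (q0,X)→(q1,X,+1)
state=q1 head=1 tape=_X[Y]XXXY   (q1,Y)→(q3,X,-1)
state=q3 head=0 tape=_[X]XXXXY   (q3,X)→(q0,Y,-1)
state=q0 head=-1 tape=[_]YXXXXY
No transition is defined for (q0, _); M halts in state q0.

q0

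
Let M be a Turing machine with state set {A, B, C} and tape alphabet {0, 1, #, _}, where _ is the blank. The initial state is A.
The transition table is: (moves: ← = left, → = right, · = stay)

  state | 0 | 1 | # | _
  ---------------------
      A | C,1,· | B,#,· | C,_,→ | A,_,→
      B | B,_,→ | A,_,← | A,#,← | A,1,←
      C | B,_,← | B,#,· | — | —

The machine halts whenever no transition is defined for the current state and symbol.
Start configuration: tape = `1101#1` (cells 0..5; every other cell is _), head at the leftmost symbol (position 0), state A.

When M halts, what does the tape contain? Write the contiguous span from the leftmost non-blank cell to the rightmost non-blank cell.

A | _[1]101#1   read 1 → write #, move ·, go to B
B | _[#]101#1   read # → write #, move ←, go to A
A | [_]#101#1   read _ → write _, move →, go to A
A | _[#]101#1   read # → write _, move →, go to C
C | __[1]01#1   read 1 → write #, move ·, go to B
B | __[#]01#1   read # → write #, move ←, go to A
A | _[_]#01#1   read _ → write _, move →, go to A
A | __[#]01#1   read # → write _, move →, go to C
C | ___[0]1#1   read 0 → write _, move ←, go to B
B | __[_]_1#1   read _ → write 1, move ←, go to A
A | _[_]1_1#1   read _ → write _, move →, go to A
A | __[1]_1#1   read 1 → write #, move ·, go to B
B | __[#]_1#1   read # → write #, move ←, go to A
A | _[_]#_1#1   read _ → write _, move →, go to A
A | __[#]_1#1   read # → write _, move →, go to C
C | ___[_]1#1
The non-blank tape span at halt is 1#1.

1#1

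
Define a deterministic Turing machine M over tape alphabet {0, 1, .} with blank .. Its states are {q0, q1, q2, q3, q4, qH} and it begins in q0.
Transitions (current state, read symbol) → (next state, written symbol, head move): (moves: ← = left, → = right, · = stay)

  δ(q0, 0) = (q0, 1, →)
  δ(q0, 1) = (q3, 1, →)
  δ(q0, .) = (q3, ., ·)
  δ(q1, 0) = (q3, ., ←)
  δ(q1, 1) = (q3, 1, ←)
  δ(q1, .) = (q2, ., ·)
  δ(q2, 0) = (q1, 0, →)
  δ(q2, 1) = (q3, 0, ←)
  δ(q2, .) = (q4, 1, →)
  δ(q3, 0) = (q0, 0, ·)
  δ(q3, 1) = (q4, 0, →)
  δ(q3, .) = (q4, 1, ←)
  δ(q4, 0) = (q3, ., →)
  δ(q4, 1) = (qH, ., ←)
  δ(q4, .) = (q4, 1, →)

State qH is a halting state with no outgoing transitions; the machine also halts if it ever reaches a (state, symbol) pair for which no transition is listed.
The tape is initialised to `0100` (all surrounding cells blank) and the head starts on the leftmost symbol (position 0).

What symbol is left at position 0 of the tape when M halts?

state=q0 head=0 tape=[0]100.   (q0,0)→(q0,1,→)
state=q0 head=1 tape=1[1]00.   (q0,1)→(q3,1,→)
state=q3 head=2 tape=11[0]0.   (q3,0)→(q0,0,·)
state=q0 head=2 tape=11[0]0.   (q0,0)→(q0,1,→)
state=q0 head=3 tape=111[0].   (q0,0)→(q0,1,→)
state=q0 head=4 tape=1111[.]   (q0,.)→(q3,.,·)
state=q3 head=4 tape=1111[.]   (q3,.)→(q4,1,←)
state=q4 head=3 tape=111[1]1   (q4,1)→(qH,.,←)
state=qH head=2 tape=11[1].1
Cell 0 holds 1 when M halts.

1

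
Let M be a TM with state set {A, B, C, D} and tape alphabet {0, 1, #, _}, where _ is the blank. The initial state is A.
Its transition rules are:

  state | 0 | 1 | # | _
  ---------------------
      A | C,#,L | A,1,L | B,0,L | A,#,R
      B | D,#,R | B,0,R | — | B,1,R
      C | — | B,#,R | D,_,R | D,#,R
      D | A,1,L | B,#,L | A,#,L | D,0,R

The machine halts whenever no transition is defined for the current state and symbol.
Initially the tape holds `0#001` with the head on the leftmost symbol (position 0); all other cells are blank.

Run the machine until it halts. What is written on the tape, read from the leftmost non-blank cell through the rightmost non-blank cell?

1####001

state=A head=0 tape=___[0]#001   (A,0)→(C,#,L)
state=C head=-1 tape=__[_]##001   (C,_)→(D,#,R)
state=D head=0 tape=__#[#]#001   (D,#)→(A,#,L)
state=A head=-1 tape=__[#]##001   (A,#)→(B,0,L)
state=B head=-2 tape=_[_]0##001   (B,_)→(B,1,R)
state=B head=-1 tape=_1[0]##001   (B,0)→(D,#,R)
state=D head=0 tape=_1#[#]#001   (D,#)→(A,#,L)
state=A head=-1 tape=_1[#]##001   (A,#)→(B,0,L)
state=B head=-2 tape=_[1]0##001   (B,1)→(B,0,R)
state=B head=-1 tape=_0[0]##001   (B,0)→(D,#,R)
state=D head=0 tape=_0#[#]#001   (D,#)→(A,#,L)
state=A head=-1 tape=_0[#]##001   (A,#)→(B,0,L)
state=B head=-2 tape=_[0]0##001   (B,0)→(D,#,R)
state=D head=-1 tape=_#[0]##001   (D,0)→(A,1,L)
state=A head=-2 tape=_[#]1##001   (A,#)→(B,0,L)
state=B head=-3 tape=[_]01##001   (B,_)→(B,1,R)
state=B head=-2 tape=1[0]1##001   (B,0)→(D,#,R)
state=D head=-1 tape=1#[1]##001   (D,1)→(B,#,L)
state=B head=-2 tape=1[#]###001
The non-blank tape span at halt is 1####001.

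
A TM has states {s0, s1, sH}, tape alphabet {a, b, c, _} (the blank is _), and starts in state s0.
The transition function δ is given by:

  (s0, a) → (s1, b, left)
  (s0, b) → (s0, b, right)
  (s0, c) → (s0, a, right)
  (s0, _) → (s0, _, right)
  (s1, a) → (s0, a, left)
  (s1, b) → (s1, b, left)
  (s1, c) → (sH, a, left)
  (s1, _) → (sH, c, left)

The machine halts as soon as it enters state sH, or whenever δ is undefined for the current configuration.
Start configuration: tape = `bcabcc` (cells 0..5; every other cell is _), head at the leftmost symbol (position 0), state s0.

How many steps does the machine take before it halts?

8

s0 | __[b]cabcc   read b → write b, move right, go to s0
s0 | __b[c]abcc   read c → write a, move right, go to s0
s0 | __ba[a]bcc   read a → write b, move left, go to s1
s1 | __b[a]bbcc   read a → write a, move left, go to s0
s0 | __[b]abbcc   read b → write b, move right, go to s0
s0 | __b[a]bbcc   read a → write b, move left, go to s1
s1 | __[b]bbbcc   read b → write b, move left, go to s1
s1 | _[_]bbbbcc   read _ → write c, move left, go to sH
sH | [_]cbbbbcc
M halts after 8 transitions.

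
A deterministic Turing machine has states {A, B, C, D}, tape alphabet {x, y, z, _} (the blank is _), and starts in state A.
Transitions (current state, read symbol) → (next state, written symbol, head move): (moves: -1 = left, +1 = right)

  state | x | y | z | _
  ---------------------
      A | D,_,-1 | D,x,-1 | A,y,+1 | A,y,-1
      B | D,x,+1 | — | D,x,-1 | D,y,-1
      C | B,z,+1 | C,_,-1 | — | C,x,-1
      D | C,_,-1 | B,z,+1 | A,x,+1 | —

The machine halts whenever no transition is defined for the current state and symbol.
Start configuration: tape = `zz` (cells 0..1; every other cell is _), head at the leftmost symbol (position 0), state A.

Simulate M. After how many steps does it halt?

A | [z]z__   read z → write y, move +1, go to A
A | y[z]__   read z → write y, move +1, go to A
A | yy[_]_   read _ → write y, move -1, go to A
A | y[y]y_   read y → write x, move -1, go to D
D | [y]xy_   read y → write z, move +1, go to B
B | z[x]y_   read x → write x, move +1, go to D
D | zx[y]_   read y → write z, move +1, go to B
B | zxz[_]   read _ → write y, move -1, go to D
D | zx[z]y   read z → write x, move +1, go to A
A | zxx[y]   read y → write x, move -1, go to D
D | zx[x]x   read x → write _, move -1, go to C
C | z[x]_x   read x → write z, move +1, go to B
B | zz[_]x   read _ → write y, move -1, go to D
D | z[z]yx   read z → write x, move +1, go to A
A | zx[y]x   read y → write x, move -1, go to D
D | z[x]xx   read x → write _, move -1, go to C
C | [z]_xx
M halts after 16 transitions.

16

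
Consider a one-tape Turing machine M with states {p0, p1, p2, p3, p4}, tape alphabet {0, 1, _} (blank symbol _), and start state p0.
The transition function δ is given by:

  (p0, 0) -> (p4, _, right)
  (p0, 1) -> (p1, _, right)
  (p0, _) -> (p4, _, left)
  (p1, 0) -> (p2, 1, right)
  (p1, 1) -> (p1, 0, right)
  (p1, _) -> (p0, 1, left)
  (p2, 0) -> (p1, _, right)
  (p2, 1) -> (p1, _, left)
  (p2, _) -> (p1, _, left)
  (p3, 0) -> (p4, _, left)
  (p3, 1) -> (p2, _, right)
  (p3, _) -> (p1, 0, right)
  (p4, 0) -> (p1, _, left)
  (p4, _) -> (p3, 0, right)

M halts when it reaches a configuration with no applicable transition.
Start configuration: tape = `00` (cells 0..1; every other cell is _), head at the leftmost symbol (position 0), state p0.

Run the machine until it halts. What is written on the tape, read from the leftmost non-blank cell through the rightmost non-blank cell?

state=p0 head=0 tape=__[0]0   (p0,0)→(p4,_,right)
state=p4 head=1 tape=___[0]   (p4,0)→(p1,_,left)
state=p1 head=0 tape=__[_]_   (p1,_)→(p0,1,left)
state=p0 head=-1 tape=_[_]1_   (p0,_)→(p4,_,left)
state=p4 head=-2 tape=[_]_1_   (p4,_)→(p3,0,right)
state=p3 head=-1 tape=0[_]1_   (p3,_)→(p1,0,right)
state=p1 head=0 tape=00[1]_   (p1,1)→(p1,0,right)
state=p1 head=1 tape=000[_]   (p1,_)→(p0,1,left)
state=p0 head=0 tape=00[0]1   (p0,0)→(p4,_,right)
state=p4 head=1 tape=00_[1]
The non-blank tape span at halt is 00_1.

00_1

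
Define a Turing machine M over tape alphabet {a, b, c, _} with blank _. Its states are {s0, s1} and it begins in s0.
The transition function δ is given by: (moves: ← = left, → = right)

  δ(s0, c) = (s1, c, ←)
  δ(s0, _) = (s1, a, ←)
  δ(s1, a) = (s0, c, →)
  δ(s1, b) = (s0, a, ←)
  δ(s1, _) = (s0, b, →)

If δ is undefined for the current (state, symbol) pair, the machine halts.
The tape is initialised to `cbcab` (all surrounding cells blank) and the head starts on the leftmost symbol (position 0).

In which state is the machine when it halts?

s0 | ___[c]bcab   read c → write c, move ←, go to s1
s1 | __[_]cbcab   read _ → write b, move →, go to s0
s0 | __b[c]bcab   read c → write c, move ←, go to s1
s1 | __[b]cbcab   read b → write a, move ←, go to s0
s0 | _[_]acbcab   read _ → write a, move ←, go to s1
s1 | [_]aacbcab   read _ → write b, move →, go to s0
s0 | b[a]acbcab
No transition is defined for (s0, a); M halts in state s0.

s0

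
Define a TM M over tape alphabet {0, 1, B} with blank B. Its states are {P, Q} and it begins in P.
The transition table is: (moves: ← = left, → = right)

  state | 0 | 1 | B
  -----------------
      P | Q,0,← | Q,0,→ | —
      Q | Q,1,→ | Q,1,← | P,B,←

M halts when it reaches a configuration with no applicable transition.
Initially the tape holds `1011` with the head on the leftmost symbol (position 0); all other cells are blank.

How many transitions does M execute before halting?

8

P | BB[1]011   read 1 → write 0, move →, go to Q
Q | BB0[0]11   read 0 → write 1, move →, go to Q
Q | BB01[1]1   read 1 → write 1, move ←, go to Q
Q | BB0[1]11   read 1 → write 1, move ←, go to Q
Q | BB[0]111   read 0 → write 1, move →, go to Q
Q | BB1[1]11   read 1 → write 1, move ←, go to Q
Q | BB[1]111   read 1 → write 1, move ←, go to Q
Q | B[B]1111   read B → write B, move ←, go to P
P | [B]B1111
M halts after 8 transitions.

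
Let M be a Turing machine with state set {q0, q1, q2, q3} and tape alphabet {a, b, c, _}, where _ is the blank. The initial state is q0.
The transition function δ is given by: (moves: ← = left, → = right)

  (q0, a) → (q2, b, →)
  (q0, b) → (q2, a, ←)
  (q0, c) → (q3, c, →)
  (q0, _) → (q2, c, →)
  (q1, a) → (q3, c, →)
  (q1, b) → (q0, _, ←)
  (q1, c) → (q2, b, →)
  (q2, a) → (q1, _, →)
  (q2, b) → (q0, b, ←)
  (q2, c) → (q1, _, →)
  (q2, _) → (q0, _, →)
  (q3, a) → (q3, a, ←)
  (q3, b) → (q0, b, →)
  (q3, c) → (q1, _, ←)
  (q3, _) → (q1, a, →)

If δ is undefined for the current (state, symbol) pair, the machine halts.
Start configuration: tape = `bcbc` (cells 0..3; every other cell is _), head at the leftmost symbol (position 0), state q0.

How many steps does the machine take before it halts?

9

state=q0 head=0 tape=_[b]cbc__   (q0,b)→(q2,a,←)
state=q2 head=-1 tape=[_]acbc__   (q2,_)→(q0,_,→)
state=q0 head=0 tape=_[a]cbc__   (q0,a)→(q2,b,→)
state=q2 head=1 tape=_b[c]bc__   (q2,c)→(q1,_,→)
state=q1 head=2 tape=_b_[b]c__   (q1,b)→(q0,_,←)
state=q0 head=1 tape=_b[_]_c__   (q0,_)→(q2,c,→)
state=q2 head=2 tape=_bc[_]c__   (q2,_)→(q0,_,→)
state=q0 head=3 tape=_bc_[c]__   (q0,c)→(q3,c,→)
state=q3 head=4 tape=_bc_c[_]_   (q3,_)→(q1,a,→)
state=q1 head=5 tape=_bc_ca[_]
M halts after 9 transitions.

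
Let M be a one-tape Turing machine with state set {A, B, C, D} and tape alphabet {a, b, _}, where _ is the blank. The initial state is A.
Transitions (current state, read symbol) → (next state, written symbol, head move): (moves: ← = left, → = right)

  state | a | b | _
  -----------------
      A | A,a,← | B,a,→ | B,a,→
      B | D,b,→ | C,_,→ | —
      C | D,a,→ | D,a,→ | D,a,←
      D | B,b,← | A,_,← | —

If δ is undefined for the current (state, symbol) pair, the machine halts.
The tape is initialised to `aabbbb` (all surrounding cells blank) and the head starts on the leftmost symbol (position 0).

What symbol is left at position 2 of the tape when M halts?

_

A | _[a]abbbb   read a → write a, move ←, go to A
A | [_]aabbbb   read _ → write a, move →, go to B
B | a[a]abbbb   read a → write b, move →, go to D
D | ab[a]bbbb   read a → write b, move ←, go to B
B | a[b]bbbbb   read b → write _, move →, go to C
C | a_[b]bbbb   read b → write a, move →, go to D
D | a_a[b]bbb   read b → write _, move ←, go to A
A | a_[a]_bbb   read a → write a, move ←, go to A
A | a[_]a_bbb   read _ → write a, move →, go to B
B | aa[a]_bbb   read a → write b, move →, go to D
D | aab[_]bbb
Cell 2 holds _ when M halts.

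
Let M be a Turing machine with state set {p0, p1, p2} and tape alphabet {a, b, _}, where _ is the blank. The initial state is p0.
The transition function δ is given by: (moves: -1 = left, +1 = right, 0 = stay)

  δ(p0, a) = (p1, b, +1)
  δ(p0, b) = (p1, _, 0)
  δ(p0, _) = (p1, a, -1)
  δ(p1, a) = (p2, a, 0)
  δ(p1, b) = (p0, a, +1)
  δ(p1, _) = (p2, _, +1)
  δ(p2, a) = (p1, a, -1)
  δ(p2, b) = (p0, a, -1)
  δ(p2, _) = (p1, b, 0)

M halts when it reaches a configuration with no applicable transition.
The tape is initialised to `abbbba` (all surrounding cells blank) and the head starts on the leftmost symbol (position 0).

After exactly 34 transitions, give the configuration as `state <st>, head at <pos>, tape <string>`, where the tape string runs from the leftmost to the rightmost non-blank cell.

state p1, head at 6, tape aaabab_aa

p0 | [a]bbbba___   read a → write b, move +1, go to p1
p1 | b[b]bbba___   read b → write a, move +1, go to p0
p0 | ba[b]bba___   read b → write _, move 0, go to p1
p1 | ba[_]bba___   read _ → write _, move +1, go to p2
p2 | ba_[b]ba___   read b → write a, move -1, go to p0
p0 | ba[_]aba___   read _ → write a, move -1, go to p1
p1 | b[a]aaba___   read a → write a, move 0, go to p2
p2 | b[a]aaba___   read a → write a, move -1, go to p1
p1 | [b]aaaba___   read b → write a, move +1, go to p0
p0 | a[a]aaba___   read a → write b, move +1, go to p1
p1 | ab[a]aba___   read a → write a, move 0, go to p2
p2 | ab[a]aba___   read a → write a, move -1, go to p1
p1 | a[b]aaba___   read b → write a, move +1, go to p0
p0 | aa[a]aba___   read a → write b, move +1, go to p1
p1 | aab[a]ba___   read a → write a, move 0, go to p2
p2 | aab[a]ba___   read a → write a, move -1, go to p1
p1 | aa[b]aba___   read b → write a, move +1, go to p0
p0 | aaa[a]ba___   read a → write b, move +1, go to p1
p1 | aaab[b]a___   read b → write a, move +1, go to p0
p0 | aaaba[a]___   read a → write b, move +1, go to p1
p1 | aaabab[_]__   read _ → write _, move +1, go to p2
p2 | aaabab_[_]_   read _ → write b, move 0, go to p1
p1 | aaabab_[b]_   read b → write a, move +1, go to p0
p0 | aaabab_a[_]   read _ → write a, move -1, go to p1
p1 | aaabab_[a]a   read a → write a, move 0, go to p2
p2 | aaabab_[a]a   read a → write a, move -1, go to p1
p1 | aaabab[_]aa   read _ → write _, move +1, go to p2
p2 | aaabab_[a]a   read a → write a, move -1, go to p1
p1 | aaabab[_]aa   read _ → write _, move +1, go to p2
p2 | aaabab_[a]a   read a → write a, move -1, go to p1
p1 | aaabab[_]aa   read _ → write _, move +1, go to p2
p2 | aaabab_[a]a   read a → write a, move -1, go to p1
p1 | aaabab[_]aa   read _ → write _, move +1, go to p2
p2 | aaabab_[a]a   read a → write a, move -1, go to p1
p1 | aaabab[_]aa
After 34 steps: state p1, head at 6, tape aaabab_aa.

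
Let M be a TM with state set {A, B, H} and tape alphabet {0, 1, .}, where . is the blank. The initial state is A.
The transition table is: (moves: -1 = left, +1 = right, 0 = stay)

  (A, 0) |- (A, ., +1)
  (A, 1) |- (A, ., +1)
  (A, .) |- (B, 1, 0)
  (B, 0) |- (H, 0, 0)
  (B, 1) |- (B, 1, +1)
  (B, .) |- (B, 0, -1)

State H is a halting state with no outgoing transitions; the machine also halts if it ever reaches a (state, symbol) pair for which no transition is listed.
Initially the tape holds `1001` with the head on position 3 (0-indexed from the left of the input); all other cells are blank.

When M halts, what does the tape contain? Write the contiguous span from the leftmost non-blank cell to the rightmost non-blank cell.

state=A head=3 tape=100[1]..   (A,1)→(A,.,+1)
state=A head=4 tape=100.[.].   (A,.)→(B,1,0)
state=B head=4 tape=100.[1].   (B,1)→(B,1,+1)
state=B head=5 tape=100.1[.]   (B,.)→(B,0,-1)
state=B head=4 tape=100.[1]0   (B,1)→(B,1,+1)
state=B head=5 tape=100.1[0]   (B,0)→(H,0,0)
state=H head=5 tape=100.1[0]
The non-blank tape span at halt is 100.10.

100.10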